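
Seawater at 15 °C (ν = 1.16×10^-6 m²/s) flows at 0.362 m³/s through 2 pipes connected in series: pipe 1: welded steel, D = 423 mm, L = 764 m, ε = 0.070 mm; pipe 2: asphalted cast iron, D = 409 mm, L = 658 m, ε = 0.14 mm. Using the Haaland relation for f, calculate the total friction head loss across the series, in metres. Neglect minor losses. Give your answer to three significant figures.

Pipe 1: V = 2.576 m/s, Re = 9.39×10^5, ε/D = 1.65×10^-4, f = 0.01425, h_1 = f(L/D)V²/2g = 8.706 m
Pipe 2: V = 2.755 m/s, Re = 9.71×10^5, ε/D = 3.42×10^-4, f = 0.01599, h_2 = f(L/D)V²/2g = 9.953 m
Series → Q common, losses add: H = Σh = 18.66 m

H ≈ 18.7 m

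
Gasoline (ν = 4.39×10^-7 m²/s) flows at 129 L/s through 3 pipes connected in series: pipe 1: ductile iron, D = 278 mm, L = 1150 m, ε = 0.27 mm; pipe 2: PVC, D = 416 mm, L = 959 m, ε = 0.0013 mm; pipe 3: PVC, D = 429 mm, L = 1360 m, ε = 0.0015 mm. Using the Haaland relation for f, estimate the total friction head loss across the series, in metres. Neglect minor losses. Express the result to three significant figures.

H ≈ 21.6 m

Pipe 1: V = 2.125 m/s, Re = 1.35×10^6, ε/D = 9.71×10^-4, f = 0.01974, h_1 = f(L/D)V²/2g = 18.80 m
Pipe 2: V = 0.9491 m/s, Re = 8.99×10^5, ε/D = 3.12×10^-6, f = 0.01184, h_2 = f(L/D)V²/2g = 1.254 m
Pipe 3: V = 0.8925 m/s, Re = 8.72×10^5, ε/D = 3.50×10^-6, f = 0.01191, h_3 = f(L/D)V²/2g = 1.533 m
Series → Q common, losses add: H = Σh = 21.58 m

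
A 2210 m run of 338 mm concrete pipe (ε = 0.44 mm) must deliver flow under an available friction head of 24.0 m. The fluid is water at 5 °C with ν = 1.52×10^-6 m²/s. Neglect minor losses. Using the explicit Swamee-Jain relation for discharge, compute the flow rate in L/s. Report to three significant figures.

Swamee-Jain (Type II): Q = -0.965·√(gD⁵h_f/L)·ln[ε/(3.7D) + √(3.17ν²L/(gD³h_f))]
√(gD⁵h_f/L) = √(9.81·0.338⁵·24.0/2210) = 0.02168
ε/(3.7D) = 3.52×10^-4; √(3.17ν²L/(gD³h_f)) = 4.22×10^-5
Q = -0.965·0.02168·ln(3.940×10^-4) = 0.1640 m³/s
Check: V = 1.83 m/s, Re = 4.06×10^5, f = 0.02170, h_f = 24.2 m ≈ 24.0 m ✓

Q ≈ 164 L/s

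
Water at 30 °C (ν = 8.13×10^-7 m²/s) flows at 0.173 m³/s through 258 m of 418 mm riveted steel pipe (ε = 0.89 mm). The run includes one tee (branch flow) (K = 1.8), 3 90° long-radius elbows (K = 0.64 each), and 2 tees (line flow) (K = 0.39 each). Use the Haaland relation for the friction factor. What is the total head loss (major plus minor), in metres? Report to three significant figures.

H_L ≈ 1.57 m

V = 4Q/(πD²) = 1.261 m/s; V²/2g = 0.08100 m
Re = 6.48×10^5, ε/D = 0.00213 → f = 0.02410 (Haaland)
Major: h_f = f(L/D)·V²/2g = 0.02410·617.2·0.08100 = 1.205 m
Minor: ΣK = 4.50; h_m = ΣK·V²/2g = 0.3645 m
Total H_L = 1.205 + 0.3645 = 1.570 m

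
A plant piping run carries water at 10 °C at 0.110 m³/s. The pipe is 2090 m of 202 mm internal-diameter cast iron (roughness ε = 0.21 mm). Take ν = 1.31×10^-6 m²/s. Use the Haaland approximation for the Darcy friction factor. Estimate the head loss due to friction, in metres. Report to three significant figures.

V = 4Q/(πD²) = 4·0.110/(π·0.202²) = 3.432 m/s
Re = VD/ν = 3.432·0.202/1.31×10^-6 = 5.29×10^5 → turbulent
ε/D = 0.21/202 = 0.00104
Haaland: f = 0.02034
h_f = f(L/D)V²/(2g) = 0.02034·(2090/0.202)·3.432²/(2·9.81) = 126.4 m

h_f ≈ 126 m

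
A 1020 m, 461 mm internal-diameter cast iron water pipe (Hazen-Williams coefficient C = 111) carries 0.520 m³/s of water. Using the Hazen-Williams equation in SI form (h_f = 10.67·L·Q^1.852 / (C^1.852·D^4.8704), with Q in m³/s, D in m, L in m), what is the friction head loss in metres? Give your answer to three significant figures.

h_f ≈ 22.9 m

h_f = 10.67·1020·0.520^1.852 / (111^1.852·0.461^4.8704) = 22.95 m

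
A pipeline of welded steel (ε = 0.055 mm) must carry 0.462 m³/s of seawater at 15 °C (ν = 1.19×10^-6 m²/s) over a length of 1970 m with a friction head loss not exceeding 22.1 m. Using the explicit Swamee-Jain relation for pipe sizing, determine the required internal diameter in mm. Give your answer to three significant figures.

D ≈ 469 mm

Swamee-Jain (Type III): D = 0.66·[ε^1.25·(LQ²/(gh_f))^4.75 + ν·Q^9.4·(L/(gh_f))^5.2]^0.04
LQ²/(gh_f) = 1.939; L/(gh_f) = 9.087
Term 1 = ε^1.25·(…)^4.75 = 1.10×10^-4; Term 2 = ν·Q^9.4·(…)^5.2 = 8.07×10^-5
D = 0.66·(1.10×10^-4 + 8.07×10^-5)^0.04 = 0.4686 m = 469 mm
Check: V = 2.68 m/s, Re = 1.05×10^6, f = 0.01370, h_f = 21.1 m ≈ 22.1 m ✓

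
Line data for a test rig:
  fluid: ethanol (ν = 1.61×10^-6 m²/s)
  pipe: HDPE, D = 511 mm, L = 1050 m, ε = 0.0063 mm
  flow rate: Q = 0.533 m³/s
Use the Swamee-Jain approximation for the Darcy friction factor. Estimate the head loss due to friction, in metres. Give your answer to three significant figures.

V = 4Q/(πD²) = 4·0.533/(π·0.511²) = 2.599 m/s
Re = VD/ν = 2.599·0.511/1.61×10^-6 = 8.25×10^5 → turbulent
ε/D = 0.0063/511 = 1.23×10^-5
Swamee-Jain: f = 0.01226
h_f = f(L/D)V²/(2g) = 0.01226·(1050/0.511)·2.599²/(2·9.81) = 8.673 m

h_f ≈ 8.67 m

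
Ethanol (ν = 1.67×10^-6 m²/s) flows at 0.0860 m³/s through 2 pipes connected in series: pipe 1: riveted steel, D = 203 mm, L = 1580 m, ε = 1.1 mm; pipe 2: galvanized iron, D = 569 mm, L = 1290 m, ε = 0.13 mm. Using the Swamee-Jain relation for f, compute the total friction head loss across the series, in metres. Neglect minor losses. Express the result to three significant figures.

H ≈ 88.6 m

Pipe 1: V = 2.657 m/s, Re = 3.23×10^5, ε/D = 0.00542, f = 0.03153, h_1 = f(L/D)V²/2g = 88.30 m
Pipe 2: V = 0.3382 m/s, Re = 1.15×10^5, ε/D = 2.28×10^-4, f = 0.01872, h_2 = f(L/D)V²/2g = 0.2474 m
Series → Q common, losses add: H = Σh = 88.55 m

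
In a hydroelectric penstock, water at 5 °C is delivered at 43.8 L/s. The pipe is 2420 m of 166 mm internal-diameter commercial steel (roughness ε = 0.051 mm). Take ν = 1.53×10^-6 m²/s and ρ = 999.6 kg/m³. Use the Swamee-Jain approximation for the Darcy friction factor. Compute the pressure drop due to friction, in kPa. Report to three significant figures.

V = 4Q/(πD²) = 4·0.0438/(π·0.166²) = 2.024 m/s
Re = VD/ν = 2.024·0.166/1.53×10^-6 = 2.20×10^5 → turbulent
ε/D = 0.051/166 = 3.07×10^-4
Swamee-Jain: f = 0.01765
h_f = f(L/D)V²/(2g) = 0.01765·(2420/0.166)·2.024²/(2·9.81) = 53.72 m
Δp = ρg·h_f = 999.6·9.81·53.72 = 526.8 kPa

Δp ≈ 527 kPa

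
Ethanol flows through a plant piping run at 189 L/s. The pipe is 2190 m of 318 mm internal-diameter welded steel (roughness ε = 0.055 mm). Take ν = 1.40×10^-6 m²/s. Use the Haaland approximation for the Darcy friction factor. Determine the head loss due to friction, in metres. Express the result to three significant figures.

h_f ≈ 29.7 m

V = 4Q/(πD²) = 4·0.189/(π·0.318²) = 2.380 m/s
Re = VD/ν = 2.380·0.318/1.40×10^-6 = 5.41×10^5 → turbulent
ε/D = 0.055/318 = 1.73×10^-4
Haaland: f = 0.01493
h_f = f(L/D)V²/(2g) = 0.01493·(2190/0.318)·2.380²/(2·9.81) = 29.67 m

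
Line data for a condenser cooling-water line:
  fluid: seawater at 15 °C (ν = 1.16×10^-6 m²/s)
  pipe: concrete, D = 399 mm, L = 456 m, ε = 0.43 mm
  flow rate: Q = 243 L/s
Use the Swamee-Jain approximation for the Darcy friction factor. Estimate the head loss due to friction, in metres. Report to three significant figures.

h_f ≈ 4.52 m

V = 4Q/(πD²) = 4·0.243/(π·0.399²) = 1.943 m/s
Re = VD/ν = 1.943·0.399/1.16×10^-6 = 6.68×10^5 → turbulent
ε/D = 0.43/399 = 0.00108
Swamee-Jain: f = 0.02053
h_f = f(L/D)V²/(2g) = 0.02053·(456/0.399)·1.943²/(2·9.81) = 4.517 m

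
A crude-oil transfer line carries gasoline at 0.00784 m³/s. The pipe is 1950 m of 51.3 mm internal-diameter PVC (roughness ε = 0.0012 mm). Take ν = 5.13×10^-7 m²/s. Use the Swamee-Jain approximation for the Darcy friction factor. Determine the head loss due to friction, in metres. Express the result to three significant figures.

V = 4Q/(πD²) = 4·0.00784/(π·0.0513²) = 3.793 m/s
Re = VD/ν = 3.793·0.0513/5.13×10^-7 = 3.79×10^5 → turbulent
ε/D = 0.0012/51.3 = 2.34×10^-5
Swamee-Jain: f = 0.01407
h_f = f(L/D)V²/(2g) = 0.01407·(1950/0.0513)·3.793²/(2·9.81) = 392.3 m

h_f ≈ 392 m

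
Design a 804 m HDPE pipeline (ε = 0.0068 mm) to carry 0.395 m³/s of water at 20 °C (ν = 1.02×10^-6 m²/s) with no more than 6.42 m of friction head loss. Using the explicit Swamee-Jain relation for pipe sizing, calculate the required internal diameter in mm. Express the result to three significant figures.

Swamee-Jain (Type III): D = 0.66·[ε^1.25·(LQ²/(gh_f))^4.75 + ν·Q^9.4·(L/(gh_f))^5.2]^0.04
LQ²/(gh_f) = 1.992; L/(gh_f) = 12.77
Term 1 = ε^1.25·(…)^4.75 = 9.16×10^-6; Term 2 = ν·Q^9.4·(…)^5.2 = 9.29×10^-5
D = 0.66·(9.16×10^-6 + 9.29×10^-5)^0.04 = 0.4570 m = 457 mm
Check: V = 2.41 m/s, Re = 1.08×10^6, f = 0.01184, h_f = 6.16 m ≈ 6.42 m ✓

D ≈ 457 mm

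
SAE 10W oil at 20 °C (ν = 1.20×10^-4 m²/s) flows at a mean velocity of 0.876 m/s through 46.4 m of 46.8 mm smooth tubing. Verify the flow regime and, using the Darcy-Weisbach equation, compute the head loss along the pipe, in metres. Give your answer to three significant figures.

Re = VD/ν = 0.876·0.04680/1.20×10^-4 = 342 → laminar (Re < 2300)
f = 64/Re = 0.1873
h_f = f(L/D)V²/(2g) = 0.1873·(46.4/0.04680)·0.876²/(2·9.81) = 7.264 m

h_f ≈ 7.26 m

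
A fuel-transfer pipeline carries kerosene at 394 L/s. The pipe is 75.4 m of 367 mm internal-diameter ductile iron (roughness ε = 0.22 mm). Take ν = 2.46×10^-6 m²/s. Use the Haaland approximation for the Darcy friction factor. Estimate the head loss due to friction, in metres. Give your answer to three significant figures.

V = 4Q/(πD²) = 4·0.394/(π·0.367²) = 3.725 m/s
Re = VD/ν = 3.725·0.367/2.46×10^-6 = 5.56×10^5 → turbulent
ε/D = 0.22/367 = 5.99×10^-4
Haaland: f = 0.01811
h_f = f(L/D)V²/(2g) = 0.01811·(75.4/0.367)·3.725²/(2·9.81) = 2.631 m

h_f ≈ 2.63 m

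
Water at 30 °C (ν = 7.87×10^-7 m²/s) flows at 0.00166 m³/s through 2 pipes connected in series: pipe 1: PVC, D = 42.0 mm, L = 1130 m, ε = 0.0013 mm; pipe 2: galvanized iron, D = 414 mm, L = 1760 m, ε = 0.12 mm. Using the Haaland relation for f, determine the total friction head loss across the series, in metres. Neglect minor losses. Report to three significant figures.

H ≈ 38.8 m

Pipe 1: V = 1.198 m/s, Re = 6.39×10^4, ε/D = 3.10×10^-5, f = 0.01970, h_1 = f(L/D)V²/2g = 38.79 m
Pipe 2: V = 0.01233 m/s, Re = 6490, ε/D = 2.90×10^-4, f = 0.03518, h_2 = f(L/D)V²/2g = 0.001159 m
Series → Q common, losses add: H = Σh = 38.79 m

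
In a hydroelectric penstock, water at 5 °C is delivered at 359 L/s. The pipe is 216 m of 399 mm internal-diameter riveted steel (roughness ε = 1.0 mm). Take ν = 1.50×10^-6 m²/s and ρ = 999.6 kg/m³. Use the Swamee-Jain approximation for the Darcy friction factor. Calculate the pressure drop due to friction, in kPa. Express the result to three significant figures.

Δp ≈ 56.2 kPa

V = 4Q/(πD²) = 4·0.359/(π·0.399²) = 2.871 m/s
Re = VD/ν = 2.871·0.399/1.50×10^-6 = 7.64×10^5 → turbulent
ε/D = 1.0/399 = 0.00251
Swamee-Jain: f = 0.02518
h_f = f(L/D)V²/(2g) = 0.02518·(216/0.399)·2.871²/(2·9.81) = 5.728 m
Δp = ρg·h_f = 999.6·9.81·5.728 = 56.17 kPa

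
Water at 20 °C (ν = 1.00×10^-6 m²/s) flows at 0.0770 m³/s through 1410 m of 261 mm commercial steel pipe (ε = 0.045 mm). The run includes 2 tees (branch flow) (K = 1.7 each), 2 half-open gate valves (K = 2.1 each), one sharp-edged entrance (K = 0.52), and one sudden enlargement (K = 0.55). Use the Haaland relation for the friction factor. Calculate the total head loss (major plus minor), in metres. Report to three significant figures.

H_L ≈ 9.73 m

V = 4Q/(πD²) = 1.439 m/s; V²/2g = 0.1056 m
Re = 3.76×10^5, ε/D = 1.72×10^-4 → f = 0.01545 (Haaland)
Major: h_f = f(L/D)·V²/2g = 0.01545·5402·0.1056 = 8.812 m
Minor: ΣK = 8.67; h_m = ΣK·V²/2g = 0.9153 m
Total H_L = 8.812 + 0.9153 = 9.727 m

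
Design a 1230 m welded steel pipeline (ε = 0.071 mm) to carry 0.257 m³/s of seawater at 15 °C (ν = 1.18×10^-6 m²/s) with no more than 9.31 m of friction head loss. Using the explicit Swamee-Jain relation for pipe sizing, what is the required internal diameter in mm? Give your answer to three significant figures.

Swamee-Jain (Type III): D = 0.66·[ε^1.25·(LQ²/(gh_f))^4.75 + ν·Q^9.4·(L/(gh_f))^5.2]^0.04
LQ²/(gh_f) = 0.8895; L/(gh_f) = 13.47
Term 1 = ε^1.25·(…)^4.75 = 3.74×10^-6; Term 2 = ν·Q^9.4·(…)^5.2 = 2.50×10^-6
D = 0.66·(3.74×10^-6 + 2.50×10^-6)^0.04 = 0.4086 m = 409 mm
Check: V = 1.96 m/s, Re = 6.79×10^5, f = 0.01487, h_f = 8.76 m ≈ 9.31 m ✓

D ≈ 409 mm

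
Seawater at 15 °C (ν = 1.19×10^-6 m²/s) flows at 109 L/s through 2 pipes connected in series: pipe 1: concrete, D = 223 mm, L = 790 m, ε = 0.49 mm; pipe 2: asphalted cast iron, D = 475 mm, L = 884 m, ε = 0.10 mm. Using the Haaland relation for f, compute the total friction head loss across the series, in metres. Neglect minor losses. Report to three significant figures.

Pipe 1: V = 2.791 m/s, Re = 5.23×10^5, ε/D = 0.00220, f = 0.02435, h_1 = f(L/D)V²/2g = 34.25 m
Pipe 2: V = 0.6151 m/s, Re = 2.46×10^5, ε/D = 2.11×10^-4, f = 0.01651, h_2 = f(L/D)V²/2g = 0.5927 m
Series → Q common, losses add: H = Σh = 34.84 m

H ≈ 34.8 m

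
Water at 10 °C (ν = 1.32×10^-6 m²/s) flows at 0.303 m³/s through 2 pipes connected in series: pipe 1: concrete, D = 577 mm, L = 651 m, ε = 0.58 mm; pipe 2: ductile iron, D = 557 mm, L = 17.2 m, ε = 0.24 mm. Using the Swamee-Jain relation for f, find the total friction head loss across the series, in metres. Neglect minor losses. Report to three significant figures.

H ≈ 1.61 m

Pipe 1: V = 1.159 m/s, Re = 5.07×10^5, ε/D = 0.00101, f = 0.02037, h_1 = f(L/D)V²/2g = 1.573 m
Pipe 2: V = 1.243 m/s, Re = 5.25×10^5, ε/D = 4.31×10^-4, f = 0.01728, h_2 = f(L/D)V²/2g = 0.04206 m
Series → Q common, losses add: H = Σh = 1.615 m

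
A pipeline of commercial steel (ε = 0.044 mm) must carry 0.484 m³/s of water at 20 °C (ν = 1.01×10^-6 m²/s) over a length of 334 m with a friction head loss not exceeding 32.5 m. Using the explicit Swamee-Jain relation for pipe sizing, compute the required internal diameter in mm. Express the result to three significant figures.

Swamee-Jain (Type III): D = 0.66·[ε^1.25·(LQ²/(gh_f))^4.75 + ν·Q^9.4·(L/(gh_f))^5.2]^0.04
LQ²/(gh_f) = 0.2454; L/(gh_f) = 1.048
Term 1 = ε^1.25·(…)^4.75 = 4.53×10^-9; Term 2 = ν·Q^9.4·(…)^5.2 = 1.40×10^-9
D = 0.66·(4.53×10^-9 + 1.40×10^-9)^0.04 = 0.3094 m = 309 mm
Check: V = 6.44 m/s, Re = 1.97×10^6, f = 0.01356, h_f = 30.9 m ≈ 32.5 m ✓

D ≈ 309 mm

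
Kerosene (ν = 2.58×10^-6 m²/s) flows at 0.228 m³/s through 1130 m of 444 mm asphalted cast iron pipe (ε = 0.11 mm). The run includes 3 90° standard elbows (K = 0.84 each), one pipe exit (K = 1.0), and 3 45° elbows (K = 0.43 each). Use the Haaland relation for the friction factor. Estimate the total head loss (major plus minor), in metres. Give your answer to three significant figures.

H_L ≈ 5.23 m

V = 4Q/(πD²) = 1.473 m/s; V²/2g = 0.1105 m
Re = 2.53×10^5, ε/D = 2.48×10^-4 → f = 0.01672 (Haaland)
Major: h_f = f(L/D)·V²/2g = 0.01672·2545·0.1105 = 4.702 m
Minor: ΣK = 4.81; h_m = ΣK·V²/2g = 0.5316 m
Total H_L = 4.702 + 0.5316 = 5.234 m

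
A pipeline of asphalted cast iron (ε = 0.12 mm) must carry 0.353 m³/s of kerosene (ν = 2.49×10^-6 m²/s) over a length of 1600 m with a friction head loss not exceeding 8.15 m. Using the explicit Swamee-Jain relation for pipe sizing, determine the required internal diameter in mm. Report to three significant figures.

Swamee-Jain (Type III): D = 0.66·[ε^1.25·(LQ²/(gh_f))^4.75 + ν·Q^9.4·(L/(gh_f))^5.2]^0.04
LQ²/(gh_f) = 2.494; L/(gh_f) = 20.01
Term 1 = ε^1.25·(…)^4.75 = 9.64×10^-4; Term 2 = ν·Q^9.4·(…)^5.2 = 8.17×10^-4
D = 0.66·(9.64×10^-4 + 8.17×10^-4)^0.04 = 0.5123 m = 512 mm
Check: V = 1.71 m/s, Re = 3.52×10^5, f = 0.01631, h_f = 7.61 m ≈ 8.15 m ✓

D ≈ 512 mm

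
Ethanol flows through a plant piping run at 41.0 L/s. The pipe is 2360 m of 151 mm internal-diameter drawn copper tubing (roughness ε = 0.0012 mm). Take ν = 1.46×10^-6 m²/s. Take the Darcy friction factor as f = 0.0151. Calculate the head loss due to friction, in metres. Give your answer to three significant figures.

h_f ≈ 63.1 m

V = 4Q/(πD²) = 4·0.0410/(π·0.151²) = 2.289 m/s
h_f = f(L/D)V²/(2g) = 0.01510·(2360/0.151)·2.289²/(2·9.81) = 63.05 m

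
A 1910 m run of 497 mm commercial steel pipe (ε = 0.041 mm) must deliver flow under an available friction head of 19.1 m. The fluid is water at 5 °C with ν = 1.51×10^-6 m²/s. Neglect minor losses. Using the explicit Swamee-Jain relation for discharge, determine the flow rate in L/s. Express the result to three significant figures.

Q ≈ 525 L/s

Swamee-Jain (Type II): Q = -0.965·√(gD⁵h_f/L)·ln[ε/(3.7D) + √(3.17ν²L/(gD³h_f))]
√(gD⁵h_f/L) = √(9.81·0.497⁵·19.1/1910) = 0.05454
ε/(3.7D) = 2.23×10^-5; √(3.17ν²L/(gD³h_f)) = 2.45×10^-5
Q = -0.965·0.05454·ln(4.679×10^-5) = 0.5247 m³/s
Check: V = 2.70 m/s, Re = 8.90×10^5, f = 0.01338, h_f = 19.2 m ≈ 19.1 m ✓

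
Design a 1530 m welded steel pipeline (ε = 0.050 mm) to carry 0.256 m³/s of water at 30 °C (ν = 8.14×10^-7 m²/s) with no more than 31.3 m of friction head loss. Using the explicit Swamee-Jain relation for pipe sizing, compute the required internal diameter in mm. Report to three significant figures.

D ≈ 330 mm

Swamee-Jain (Type III): D = 0.66·[ε^1.25·(LQ²/(gh_f))^4.75 + ν·Q^9.4·(L/(gh_f))^5.2]^0.04
LQ²/(gh_f) = 0.3266; L/(gh_f) = 4.983
Term 1 = ε^1.25·(…)^4.75 = 2.07×10^-8; Term 2 = ν·Q^9.4·(…)^5.2 = 9.44×10^-9
D = 0.66·(2.07×10^-8 + 9.44×10^-9)^0.04 = 0.3301 m = 330 mm
Check: V = 2.99 m/s, Re = 1.21×10^6, f = 0.01403, h_f = 29.6 m ≈ 31.3 m ✓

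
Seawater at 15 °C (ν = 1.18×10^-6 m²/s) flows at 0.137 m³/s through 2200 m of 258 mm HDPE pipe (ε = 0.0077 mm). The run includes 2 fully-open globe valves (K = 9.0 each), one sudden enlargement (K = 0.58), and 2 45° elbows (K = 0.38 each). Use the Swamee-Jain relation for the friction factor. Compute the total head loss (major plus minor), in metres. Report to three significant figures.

H_L ≈ 46.4 m

V = 4Q/(πD²) = 2.621 m/s; V²/2g = 0.3500 m
Re = 5.73×10^5, ε/D = 2.98×10^-5 → f = 0.01328 (Swamee-Jain)
Major: h_f = f(L/D)·V²/2g = 0.01328·8527·0.3500 = 39.63 m
Minor: ΣK = 19.3; h_m = ΣK·V²/2g = 6.769 m
Total H_L = 39.63 + 6.769 = 46.40 m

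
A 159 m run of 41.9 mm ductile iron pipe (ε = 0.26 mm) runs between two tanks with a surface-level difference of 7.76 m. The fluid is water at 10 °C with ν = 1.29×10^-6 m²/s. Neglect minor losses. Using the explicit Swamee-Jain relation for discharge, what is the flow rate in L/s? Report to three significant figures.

Q ≈ 1.48 L/s

Swamee-Jain (Type II): Q = -0.965·√(gD⁵h_f/L)·ln[ε/(3.7D) + √(3.17ν²L/(gD³h_f))]
√(gD⁵h_f/L) = √(9.81·0.0419⁵·7.76/159) = 2.487×10^-4
ε/(3.7D) = 0.00168; √(3.17ν²L/(gD³h_f)) = 3.87×10^-4
Q = -0.965·2.487×10^-4·ln(0.002064) = 0.001484 m³/s
Check: V = 1.08 m/s, Re = 3.49×10^4, f = 0.03510, h_f = 7.86 m ≈ 7.76 m ✓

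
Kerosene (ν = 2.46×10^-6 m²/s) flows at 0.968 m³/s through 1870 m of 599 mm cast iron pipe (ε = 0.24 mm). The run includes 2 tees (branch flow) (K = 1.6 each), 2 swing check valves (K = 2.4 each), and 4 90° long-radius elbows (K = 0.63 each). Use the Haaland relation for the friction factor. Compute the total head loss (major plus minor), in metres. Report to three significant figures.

V = 4Q/(πD²) = 3.435 m/s; V²/2g = 0.6014 m
Re = 8.36×10^5, ε/D = 4.01×10^-4 → f = 0.01654 (Haaland)
Major: h_f = f(L/D)·V²/2g = 0.01654·3122·0.6014 = 31.06 m
Minor: ΣK = 10.5; h_m = ΣK·V²/2g = 6.327 m
Total H_L = 31.06 + 6.327 = 37.38 m

H_L ≈ 37.4 m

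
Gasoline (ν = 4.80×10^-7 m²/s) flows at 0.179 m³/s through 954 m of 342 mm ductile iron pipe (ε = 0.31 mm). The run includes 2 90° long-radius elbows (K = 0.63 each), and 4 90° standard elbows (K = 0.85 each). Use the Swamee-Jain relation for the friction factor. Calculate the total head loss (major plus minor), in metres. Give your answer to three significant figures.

H_L ≈ 11.4 m

V = 4Q/(πD²) = 1.949 m/s; V²/2g = 0.1935 m
Re = 1.39×10^6, ε/D = 9.06×10^-4 → f = 0.01949 (Swamee-Jain)
Major: h_f = f(L/D)·V²/2g = 0.01949·2789·0.1935 = 10.52 m
Minor: ΣK = 4.66; h_m = ΣK·V²/2g = 0.9018 m
Total H_L = 10.52 + 0.9018 = 11.42 m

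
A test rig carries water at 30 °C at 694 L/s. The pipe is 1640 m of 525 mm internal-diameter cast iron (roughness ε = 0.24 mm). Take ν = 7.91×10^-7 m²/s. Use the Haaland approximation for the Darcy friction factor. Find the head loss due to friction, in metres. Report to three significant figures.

V = 4Q/(πD²) = 4·0.694/(π·0.525²) = 3.206 m/s
Re = VD/ν = 3.206·0.525/7.91×10^-7 = 2.13×10^6 → turbulent
ε/D = 0.24/525 = 4.57×10^-4
Haaland: f = 0.01663
h_f = f(L/D)V²/(2g) = 0.01663·(1640/0.525)·3.206²/(2·9.81) = 27.21 m

h_f ≈ 27.2 m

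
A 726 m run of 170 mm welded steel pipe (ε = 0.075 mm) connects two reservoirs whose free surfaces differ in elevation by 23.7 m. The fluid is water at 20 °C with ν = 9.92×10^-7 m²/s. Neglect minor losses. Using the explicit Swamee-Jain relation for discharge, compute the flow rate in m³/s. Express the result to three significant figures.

Swamee-Jain (Type II): Q = -0.965·√(gD⁵h_f/L)·ln[ε/(3.7D) + √(3.17ν²L/(gD³h_f))]
√(gD⁵h_f/L) = √(9.81·0.170⁵·23.7/726) = 0.006743
ε/(3.7D) = 1.19×10^-4; √(3.17ν²L/(gD³h_f)) = 4.45×10^-5
Q = -0.965·0.006743·ln(1.638×10^-4) = 0.05672 m³/s
Check: V = 2.50 m/s, Re = 4.28×10^5, f = 0.01755, h_f = 23.9 m ≈ 23.7 m ✓

Q ≈ 0.0567 m³/s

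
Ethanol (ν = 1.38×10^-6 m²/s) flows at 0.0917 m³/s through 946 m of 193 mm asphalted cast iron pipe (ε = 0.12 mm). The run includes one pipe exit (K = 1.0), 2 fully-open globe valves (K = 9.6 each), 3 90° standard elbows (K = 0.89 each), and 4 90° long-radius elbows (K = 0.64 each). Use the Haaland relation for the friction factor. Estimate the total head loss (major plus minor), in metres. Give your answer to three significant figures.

H_L ≈ 57.9 m

V = 4Q/(πD²) = 3.134 m/s; V²/2g = 0.5008 m
Re = 4.38×10^5, ε/D = 6.22×10^-4 → f = 0.01840 (Haaland)
Major: h_f = f(L/D)·V²/2g = 0.01840·4902·0.5008 = 45.17 m
Minor: ΣK = 25.4; h_m = ΣK·V²/2g = 12.73 m
Total H_L = 45.17 + 12.73 = 57.91 m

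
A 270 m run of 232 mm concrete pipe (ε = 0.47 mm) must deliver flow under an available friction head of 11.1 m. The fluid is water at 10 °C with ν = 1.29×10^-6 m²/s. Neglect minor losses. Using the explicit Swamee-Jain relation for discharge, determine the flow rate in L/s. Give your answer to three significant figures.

Swamee-Jain (Type II): Q = -0.965·√(gD⁵h_f/L)·ln[ε/(3.7D) + √(3.17ν²L/(gD³h_f))]
√(gD⁵h_f/L) = √(9.81·0.232⁵·11.1/270) = 0.01646
ε/(3.7D) = 5.48×10^-4; √(3.17ν²L/(gD³h_f)) = 3.24×10^-5
Q = -0.965·0.01646·ln(5.799×10^-4) = 0.1184 m³/s
Check: V = 2.80 m/s, Re = 5.04×10^5, f = 0.02397, h_f = 11.2 m ≈ 11.1 m ✓

Q ≈ 118 L/s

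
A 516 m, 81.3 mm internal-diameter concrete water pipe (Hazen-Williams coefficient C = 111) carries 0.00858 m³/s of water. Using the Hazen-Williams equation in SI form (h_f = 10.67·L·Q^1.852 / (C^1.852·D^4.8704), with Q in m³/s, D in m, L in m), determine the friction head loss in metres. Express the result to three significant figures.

h_f ≈ 27.2 m

h_f = 10.67·516·0.00858^1.852 / (111^1.852·0.0813^4.8704) = 27.16 m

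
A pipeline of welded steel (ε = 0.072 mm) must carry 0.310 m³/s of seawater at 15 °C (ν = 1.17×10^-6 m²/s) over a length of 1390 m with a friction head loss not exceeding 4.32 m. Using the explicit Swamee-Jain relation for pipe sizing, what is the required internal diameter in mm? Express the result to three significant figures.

Swamee-Jain (Type III): D = 0.66·[ε^1.25·(LQ²/(gh_f))^4.75 + ν·Q^9.4·(L/(gh_f))^5.2]^0.04
LQ²/(gh_f) = 3.152; L/(gh_f) = 32.80
Term 1 = ε^1.25·(…)^4.75 = 0.00155; Term 2 = ν·Q^9.4·(…)^5.2 = 0.00148
D = 0.66·(0.00155 + 0.00148)^0.04 = 0.5233 m = 523 mm
Check: V = 1.44 m/s, Re = 6.45×10^5, f = 0.01453, h_f = 4.09 m ≈ 4.32 m ✓

D ≈ 523 mm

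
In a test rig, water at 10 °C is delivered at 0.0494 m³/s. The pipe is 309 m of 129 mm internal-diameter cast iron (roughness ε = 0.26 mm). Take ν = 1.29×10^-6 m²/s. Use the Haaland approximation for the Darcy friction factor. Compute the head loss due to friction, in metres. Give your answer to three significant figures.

h_f ≈ 41.8 m

V = 4Q/(πD²) = 4·0.0494/(π·0.129²) = 3.780 m/s
Re = VD/ν = 3.780·0.129/1.29×10^-6 = 3.78×10^5 → turbulent
ε/D = 0.26/129 = 0.00202
Haaland: f = 0.02394
h_f = f(L/D)V²/(2g) = 0.02394·(309/0.129)·3.780²/(2·9.81) = 41.75 m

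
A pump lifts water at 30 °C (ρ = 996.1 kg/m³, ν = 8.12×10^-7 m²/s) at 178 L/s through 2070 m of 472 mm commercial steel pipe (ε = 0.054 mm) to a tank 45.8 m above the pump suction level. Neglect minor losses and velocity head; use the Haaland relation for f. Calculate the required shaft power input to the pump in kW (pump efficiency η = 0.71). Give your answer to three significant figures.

P_shaft ≈ 120 kW

V = 4Q/(πD²) = 1.017 m/s; Re = 5.91×10^5; ε/D = 1.14×10^-4; f = 0.01417
h_f = f(L/D)V²/2g = 3.278 m
Total head H = z + h_f = 45.8 + 3.278 = 49.08 m
P_hyd = ρgQH = 996.1·9.81·0.178·49.08 = 85.37 kW
P_shaft = P_hyd/η = 85.37/0.71 = 120.2 kW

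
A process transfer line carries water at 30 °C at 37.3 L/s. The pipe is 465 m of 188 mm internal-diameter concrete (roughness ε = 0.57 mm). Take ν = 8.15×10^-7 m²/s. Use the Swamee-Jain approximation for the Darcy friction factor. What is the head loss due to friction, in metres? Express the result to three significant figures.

h_f ≈ 6.10 m

V = 4Q/(πD²) = 4·0.0373/(π·0.188²) = 1.344 m/s
Re = VD/ν = 1.344·0.188/8.15×10^-7 = 3.10×10^5 → turbulent
ε/D = 0.57/188 = 0.00303
Swamee-Jain: f = 0.02682
h_f = f(L/D)V²/(2g) = 0.02682·(465/0.188)·1.344²/(2·9.81) = 6.105 m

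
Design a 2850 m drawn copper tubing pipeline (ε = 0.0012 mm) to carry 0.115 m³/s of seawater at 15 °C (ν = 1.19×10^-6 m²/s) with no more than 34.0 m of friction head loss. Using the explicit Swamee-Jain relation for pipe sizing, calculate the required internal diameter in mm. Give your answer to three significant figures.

D ≈ 265 mm

Swamee-Jain (Type III): D = 0.66·[ε^1.25·(LQ²/(gh_f))^4.75 + ν·Q^9.4·(L/(gh_f))^5.2]^0.04
LQ²/(gh_f) = 0.1130; L/(gh_f) = 8.545
Term 1 = ε^1.25·(…)^4.75 = 1.26×10^-12; Term 2 = ν·Q^9.4·(…)^5.2 = 1.23×10^-10
D = 0.66·(1.26×10^-12 + 1.23×10^-10)^0.04 = 0.2651 m = 265 mm
Check: V = 2.08 m/s, Re = 4.64×10^5, f = 0.01334, h_f = 31.7 m ≈ 34.0 m ✓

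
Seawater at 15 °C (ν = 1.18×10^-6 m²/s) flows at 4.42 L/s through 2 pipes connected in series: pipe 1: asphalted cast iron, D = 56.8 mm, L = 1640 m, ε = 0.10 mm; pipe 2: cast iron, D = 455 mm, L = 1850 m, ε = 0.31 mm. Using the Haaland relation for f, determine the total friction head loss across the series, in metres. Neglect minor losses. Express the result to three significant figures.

Pipe 1: V = 1.744 m/s, Re = 8.40×10^4, ε/D = 0.00176, f = 0.02461, h_1 = f(L/D)V²/2g = 110.2 m
Pipe 2: V = 0.02718 m/s, Re = 1.05×10^4, ε/D = 6.81×10^-4, f = 0.03137, h_2 = f(L/D)V²/2g = 0.004804 m
Series → Q common, losses add: H = Σh = 110.2 m

H ≈ 110 m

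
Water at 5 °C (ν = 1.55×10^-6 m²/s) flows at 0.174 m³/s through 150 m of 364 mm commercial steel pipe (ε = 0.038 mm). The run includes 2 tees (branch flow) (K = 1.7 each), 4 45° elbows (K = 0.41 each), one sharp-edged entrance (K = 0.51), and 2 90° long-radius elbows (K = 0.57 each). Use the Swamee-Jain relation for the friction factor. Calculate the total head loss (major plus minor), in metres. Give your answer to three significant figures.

H_L ≈ 1.83 m

V = 4Q/(πD²) = 1.672 m/s; V²/2g = 0.1425 m
Re = 3.93×10^5, ε/D = 1.04×10^-4 → f = 0.01494 (Swamee-Jain)
Major: h_f = f(L/D)·V²/2g = 0.01494·412.1·0.1425 = 0.8774 m
Minor: ΣK = 6.69; h_m = ΣK·V²/2g = 0.9533 m
Total H_L = 0.8774 + 0.9533 = 1.831 m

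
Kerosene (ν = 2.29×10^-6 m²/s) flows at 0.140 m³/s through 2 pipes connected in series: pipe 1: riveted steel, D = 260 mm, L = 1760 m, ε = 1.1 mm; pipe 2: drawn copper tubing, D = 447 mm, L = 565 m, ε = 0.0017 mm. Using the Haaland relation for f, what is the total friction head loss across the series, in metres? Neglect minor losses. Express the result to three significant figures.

H ≈ 71.0 m

Pipe 1: V = 2.637 m/s, Re = 2.99×10^5, ε/D = 0.00423, f = 0.02927, h_1 = f(L/D)V²/2g = 70.21 m
Pipe 2: V = 0.8921 m/s, Re = 1.74×10^5, ε/D = 3.80×10^-6, f = 0.01595, h_2 = f(L/D)V²/2g = 0.8176 m
Series → Q common, losses add: H = Σh = 71.03 m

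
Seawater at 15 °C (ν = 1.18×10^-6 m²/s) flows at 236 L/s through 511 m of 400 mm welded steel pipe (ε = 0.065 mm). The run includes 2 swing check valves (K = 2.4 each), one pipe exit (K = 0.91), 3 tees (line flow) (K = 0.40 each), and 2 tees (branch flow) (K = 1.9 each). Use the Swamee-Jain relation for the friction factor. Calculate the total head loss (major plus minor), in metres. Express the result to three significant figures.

H_L ≈ 5.33 m

V = 4Q/(πD²) = 1.878 m/s; V²/2g = 0.1798 m
Re = 6.37×10^5, ε/D = 1.62×10^-4 → f = 0.01482 (Swamee-Jain)
Major: h_f = f(L/D)·V²/2g = 0.01482·1278·0.1798 = 3.404 m
Minor: ΣK = 10.7; h_m = ΣK·V²/2g = 1.925 m
Total H_L = 3.404 + 1.925 = 5.330 m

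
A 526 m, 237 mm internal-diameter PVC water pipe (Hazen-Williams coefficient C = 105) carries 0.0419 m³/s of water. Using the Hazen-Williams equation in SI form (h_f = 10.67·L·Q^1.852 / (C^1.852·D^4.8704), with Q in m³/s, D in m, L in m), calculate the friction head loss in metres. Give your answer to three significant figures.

h_f ≈ 3.16 m

h_f = 10.67·526·0.0419^1.852 / (105^1.852·0.237^4.8704) = 3.158 m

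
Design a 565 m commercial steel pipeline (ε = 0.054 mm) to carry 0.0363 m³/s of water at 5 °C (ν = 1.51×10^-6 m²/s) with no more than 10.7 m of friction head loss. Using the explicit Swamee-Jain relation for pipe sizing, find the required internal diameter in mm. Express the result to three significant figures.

Swamee-Jain (Type III): D = 0.66·[ε^1.25·(LQ²/(gh_f))^4.75 + ν·Q^9.4·(L/(gh_f))^5.2]^0.04
LQ²/(gh_f) = 0.007093; L/(gh_f) = 5.383
Term 1 = ε^1.25·(…)^4.75 = 2.86×10^-16; Term 2 = ν·Q^9.4·(…)^5.2 = 2.78×10^-16
D = 0.66·(2.86×10^-16 + 2.78×10^-16)^0.04 = 0.1620 m = 162 mm
Check: V = 1.76 m/s, Re = 1.89×10^5, f = 0.01811, h_f = 9.97 m ≈ 10.7 m ✓

D ≈ 162 mm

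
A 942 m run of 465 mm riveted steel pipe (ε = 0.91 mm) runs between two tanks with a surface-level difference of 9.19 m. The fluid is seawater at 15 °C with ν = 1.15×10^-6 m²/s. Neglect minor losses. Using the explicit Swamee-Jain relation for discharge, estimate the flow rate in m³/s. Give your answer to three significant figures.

Q ≈ 0.330 m³/s

Swamee-Jain (Type II): Q = -0.965·√(gD⁵h_f/L)·ln[ε/(3.7D) + √(3.17ν²L/(gD³h_f))]
√(gD⁵h_f/L) = √(9.81·0.465⁵·9.19/942) = 0.04561
ε/(3.7D) = 5.29×10^-4; √(3.17ν²L/(gD³h_f)) = 2.09×10^-5
Q = -0.965·0.04561·ln(5.498×10^-4) = 0.3304 m³/s
Check: V = 1.95 m/s, Re = 7.87×10^5, f = 0.02361, h_f = 9.23 m ≈ 9.19 m ✓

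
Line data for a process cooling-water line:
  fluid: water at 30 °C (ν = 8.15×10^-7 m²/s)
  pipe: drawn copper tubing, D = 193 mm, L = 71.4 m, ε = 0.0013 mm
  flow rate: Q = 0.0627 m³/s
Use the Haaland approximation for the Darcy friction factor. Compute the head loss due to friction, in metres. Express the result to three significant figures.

h_f ≈ 1.13 m

V = 4Q/(πD²) = 4·0.0627/(π·0.193²) = 2.143 m/s
Re = VD/ν = 2.143·0.193/8.15×10^-7 = 5.08×10^5 → turbulent
ε/D = 0.0013/193 = 6.74×10^-6
Haaland: f = 0.01310
h_f = f(L/D)V²/(2g) = 0.01310·(71.4/0.193)·2.143²/(2·9.81) = 1.135 m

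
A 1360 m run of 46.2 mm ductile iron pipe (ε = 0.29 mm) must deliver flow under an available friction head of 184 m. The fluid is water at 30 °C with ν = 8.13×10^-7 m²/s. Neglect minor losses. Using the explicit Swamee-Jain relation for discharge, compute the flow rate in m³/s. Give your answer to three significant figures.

Q ≈ 0.00322 m³/s

Swamee-Jain (Type II): Q = -0.965·√(gD⁵h_f/L)·ln[ε/(3.7D) + √(3.17ν²L/(gD³h_f))]
√(gD⁵h_f/L) = √(9.81·0.0462⁵·184/1360) = 5.285×10^-4
ε/(3.7D) = 0.00170; √(3.17ν²L/(gD³h_f)) = 1.27×10^-4
Q = -0.965·5.285×10^-4·ln(0.001823) = 0.003217 m³/s
Check: V = 1.92 m/s, Re = 1.09×10^5, f = 0.03356, h_f = 185 m ≈ 184 m ✓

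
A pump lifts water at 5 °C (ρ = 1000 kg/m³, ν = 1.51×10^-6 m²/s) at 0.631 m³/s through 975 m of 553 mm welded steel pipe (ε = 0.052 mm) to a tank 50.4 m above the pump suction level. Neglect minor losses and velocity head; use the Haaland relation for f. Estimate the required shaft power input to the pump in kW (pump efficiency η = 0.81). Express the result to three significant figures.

V = 4Q/(πD²) = 2.627 m/s; Re = 9.62×10^5; ε/D = 9.40×10^-5; f = 0.01328
h_f = f(L/D)V²/2g = 8.237 m
Total head H = z + h_f = 50.4 + 8.237 = 58.64 m
P_hyd = ρgQH = 1000·9.81·0.631·58.64 = 363.0 kW
P_shaft = P_hyd/η = 363.0/0.81 = 448.1 kW

P_shaft ≈ 448 kW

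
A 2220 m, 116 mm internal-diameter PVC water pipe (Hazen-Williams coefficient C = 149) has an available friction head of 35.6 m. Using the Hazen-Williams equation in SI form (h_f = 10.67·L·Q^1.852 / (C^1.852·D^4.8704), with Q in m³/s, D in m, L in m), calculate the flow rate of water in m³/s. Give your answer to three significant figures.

Q ≈ 0.0154 m³/s

Rearranging: Q = [h_f·C^1.852·D^4.8704 / (10.67·L)]^(1/1.852)
Q = [35.6·149^1.852·0.116^4.8704 / (10.67·2220)]^0.540 = 0.01544 m³/s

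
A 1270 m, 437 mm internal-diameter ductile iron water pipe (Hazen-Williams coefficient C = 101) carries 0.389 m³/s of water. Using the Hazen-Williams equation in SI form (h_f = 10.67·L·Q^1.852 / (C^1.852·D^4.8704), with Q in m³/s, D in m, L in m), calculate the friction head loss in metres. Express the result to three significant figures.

h_f ≈ 25.8 m

h_f = 10.67·1270·0.389^1.852 / (101^1.852·0.437^4.8704) = 25.80 m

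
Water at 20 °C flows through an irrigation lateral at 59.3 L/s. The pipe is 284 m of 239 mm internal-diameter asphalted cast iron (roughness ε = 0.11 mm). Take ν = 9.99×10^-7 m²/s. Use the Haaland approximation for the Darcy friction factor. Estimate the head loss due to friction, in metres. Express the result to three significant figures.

h_f ≈ 1.88 m

V = 4Q/(πD²) = 4·0.0593/(π·0.239²) = 1.322 m/s
Re = VD/ν = 1.322·0.239/9.99×10^-7 = 3.16×10^5 → turbulent
ε/D = 0.11/239 = 4.60×10^-4
Haaland: f = 0.01778
h_f = f(L/D)V²/(2g) = 0.01778·(284/0.239)·1.322²/(2·9.81) = 1.881 m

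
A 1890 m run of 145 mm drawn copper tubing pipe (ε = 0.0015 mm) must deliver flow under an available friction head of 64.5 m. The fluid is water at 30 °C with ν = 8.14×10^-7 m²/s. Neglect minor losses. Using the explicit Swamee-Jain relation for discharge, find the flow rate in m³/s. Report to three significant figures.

Q ≈ 0.0444 m³/s

Swamee-Jain (Type II): Q = -0.965·√(gD⁵h_f/L)·ln[ε/(3.7D) + √(3.17ν²L/(gD³h_f))]
√(gD⁵h_f/L) = √(9.81·0.145⁵·64.5/1890) = 0.004632
ε/(3.7D) = 2.80×10^-6; √(3.17ν²L/(gD³h_f)) = 4.54×10^-5
Q = -0.965·0.004632·ln(4.816×10^-5) = 0.04444 m³/s
Check: V = 2.69 m/s, Re = 4.79×10^5, f = 0.01335, h_f = 64.2 m ≈ 64.5 m ✓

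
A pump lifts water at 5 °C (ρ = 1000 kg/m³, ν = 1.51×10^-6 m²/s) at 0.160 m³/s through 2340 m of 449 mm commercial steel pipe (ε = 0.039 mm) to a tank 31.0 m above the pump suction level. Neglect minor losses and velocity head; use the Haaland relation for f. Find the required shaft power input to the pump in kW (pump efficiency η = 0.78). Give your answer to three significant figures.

V = 4Q/(πD²) = 1.011 m/s; Re = 3.00×10^5; ε/D = 8.69×10^-5; f = 0.01511
h_f = f(L/D)V²/2g = 4.098 m
Total head H = z + h_f = 31.0 + 4.098 = 35.10 m
P_hyd = ρgQH = 1000·9.81·0.160·35.10 = 55.09 kW
P_shaft = P_hyd/η = 55.09/0.78 = 70.63 kW

P_shaft ≈ 70.6 kW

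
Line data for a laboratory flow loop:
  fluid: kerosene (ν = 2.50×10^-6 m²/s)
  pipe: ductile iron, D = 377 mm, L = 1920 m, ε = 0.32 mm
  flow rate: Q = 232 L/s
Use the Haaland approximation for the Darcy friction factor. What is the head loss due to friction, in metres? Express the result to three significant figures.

h_f ≈ 22.2 m

V = 4Q/(πD²) = 4·0.232/(π·0.377²) = 2.078 m/s
Re = VD/ν = 2.078·0.377/2.50×10^-6 = 3.13×10^5 → turbulent
ε/D = 0.32/377 = 8.49×10^-4
Haaland: f = 0.01982
h_f = f(L/D)V²/(2g) = 0.01982·(1920/0.377)·2.078²/(2·9.81) = 22.23 m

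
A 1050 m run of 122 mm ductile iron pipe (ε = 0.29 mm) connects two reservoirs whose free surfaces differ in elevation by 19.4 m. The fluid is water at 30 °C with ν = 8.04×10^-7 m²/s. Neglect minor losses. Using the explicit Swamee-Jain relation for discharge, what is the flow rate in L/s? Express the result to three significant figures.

Swamee-Jain (Type II): Q = -0.965·√(gD⁵h_f/L)·ln[ε/(3.7D) + √(3.17ν²L/(gD³h_f))]
√(gD⁵h_f/L) = √(9.81·0.122⁵·19.4/1050) = 0.002213
ε/(3.7D) = 6.42×10^-4; √(3.17ν²L/(gD³h_f)) = 7.89×10^-5
Q = -0.965·0.002213·ln(7.214×10^-4) = 0.01545 m³/s
Check: V = 1.32 m/s, Re = 2.01×10^5, f = 0.02550, h_f = 19.5 m ≈ 19.4 m ✓

Q ≈ 15.5 L/s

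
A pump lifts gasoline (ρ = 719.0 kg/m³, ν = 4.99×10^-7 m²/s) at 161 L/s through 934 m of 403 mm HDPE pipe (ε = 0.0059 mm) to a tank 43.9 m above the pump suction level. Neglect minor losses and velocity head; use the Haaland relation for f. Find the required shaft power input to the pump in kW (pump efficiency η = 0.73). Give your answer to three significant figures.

P_shaft ≈ 71.8 kW

V = 4Q/(πD²) = 1.262 m/s; Re = 1.02×10^6; ε/D = 1.46×10^-5; f = 0.01182
h_f = f(L/D)V²/2g = 2.225 m
Total head H = z + h_f = 43.9 + 2.225 = 46.13 m
P_hyd = ρgQH = 719.0·9.81·0.161·46.13 = 52.38 kW
P_shaft = P_hyd/η = 52.38/0.73 = 71.75 kW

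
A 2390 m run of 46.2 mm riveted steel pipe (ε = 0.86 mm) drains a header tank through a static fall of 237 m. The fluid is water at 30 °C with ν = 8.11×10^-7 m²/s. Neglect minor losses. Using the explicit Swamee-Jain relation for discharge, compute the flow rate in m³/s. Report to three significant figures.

Swamee-Jain (Type II): Q = -0.965·√(gD⁵h_f/L)·ln[ε/(3.7D) + √(3.17ν²L/(gD³h_f))]
√(gD⁵h_f/L) = √(9.81·0.0462⁵·237/2390) = 4.525×10^-4
ε/(3.7D) = 0.00503; √(3.17ν²L/(gD³h_f)) = 1.47×10^-4
Q = -0.965·4.525×10^-4·ln(0.005178) = 0.002298 m³/s
Check: V = 1.37 m/s, Re = 7.81×10^4, f = 0.04813, h_f = 238 m ≈ 237 m ✓

Q ≈ 0.00230 m³/s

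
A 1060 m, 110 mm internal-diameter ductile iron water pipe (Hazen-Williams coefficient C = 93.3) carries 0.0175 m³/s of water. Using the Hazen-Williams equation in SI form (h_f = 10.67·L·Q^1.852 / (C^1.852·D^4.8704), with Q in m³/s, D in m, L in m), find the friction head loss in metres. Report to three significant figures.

h_f ≈ 66.1 m

h_f = 10.67·1060·0.0175^1.852 / (93.3^1.852·0.110^4.8704) = 66.09 m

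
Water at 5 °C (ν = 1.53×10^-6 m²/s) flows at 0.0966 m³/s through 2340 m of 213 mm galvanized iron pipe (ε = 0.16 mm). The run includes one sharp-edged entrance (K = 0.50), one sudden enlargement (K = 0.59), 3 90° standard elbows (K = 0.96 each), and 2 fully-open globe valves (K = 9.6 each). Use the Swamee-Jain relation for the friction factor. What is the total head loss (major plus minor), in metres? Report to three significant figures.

V = 4Q/(πD²) = 2.711 m/s; V²/2g = 0.3746 m
Re = 3.77×10^5, ε/D = 7.51×10^-4 → f = 0.01941 (Swamee-Jain)
Major: h_f = f(L/D)·V²/2g = 0.01941·10986·0.3746 = 79.89 m
Minor: ΣK = 23.2; h_m = ΣK·V²/2g = 8.679 m
Total H_L = 79.89 + 8.679 = 88.57 m

H_L ≈ 88.6 m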